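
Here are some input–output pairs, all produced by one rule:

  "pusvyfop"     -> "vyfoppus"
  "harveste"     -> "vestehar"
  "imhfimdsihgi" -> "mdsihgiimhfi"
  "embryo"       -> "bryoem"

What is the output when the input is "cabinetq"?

What's happening: move the last character to the front, then swap the front and back halves of the string.
For "cabinetq", step one produces "qcabinet"; step two turns that into "inetqcab".

inetqcab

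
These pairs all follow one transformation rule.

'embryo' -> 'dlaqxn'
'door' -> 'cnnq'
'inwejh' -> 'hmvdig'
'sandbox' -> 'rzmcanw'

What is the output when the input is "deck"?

What's happening: shift every letter 1 place backward in the alphabet (wrapping around).
Doing the same to "deck": "cdbj".

cdbj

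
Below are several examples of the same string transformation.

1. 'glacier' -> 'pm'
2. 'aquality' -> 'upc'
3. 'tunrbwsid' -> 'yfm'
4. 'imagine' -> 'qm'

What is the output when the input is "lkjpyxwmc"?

What's happening: shift every letter 4 places forward in the alphabet (wrapping around), then keep one character in every 3, starting at position 2 (positions 2nd, 5th, 8th, ...).
"lkjpyxwmc" → "pontcbaqg" → "ocq".

ocq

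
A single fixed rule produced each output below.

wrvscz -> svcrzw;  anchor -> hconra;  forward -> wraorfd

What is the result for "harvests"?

The pattern: move the first 3 characters to the end (rotate left by 3), then take characters alternately from the front and the back (1st, last, 2nd, 2nd-last, ...).
Working it through for "harvests": intermediate "vestshar", final "vreashts".
(Check on "anchor": → "horanc" → "hconra" ✓)

vreashts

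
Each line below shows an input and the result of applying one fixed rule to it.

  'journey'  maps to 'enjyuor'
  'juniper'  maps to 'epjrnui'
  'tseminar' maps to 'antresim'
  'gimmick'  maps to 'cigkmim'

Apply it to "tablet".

elttba

Looking at the pairs, the operation is to move the last 3 characters to the front (rotate right by 3), then swap each adjacent pair of characters (1↔2, 3↔4, ...).
On "tablet": the first step gives "lettab", and the second then gives "elttba".
(Check on "juniper": → "perjuni" → "epjrnui" ✓)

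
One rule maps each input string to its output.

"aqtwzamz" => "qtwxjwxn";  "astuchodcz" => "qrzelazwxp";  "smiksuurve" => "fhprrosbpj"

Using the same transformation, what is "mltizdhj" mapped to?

In each case the input is transformed by: shift every letter 3 places backward in the alphabet (wrapping around), then move the first 2 characters to the end (rotate left by 2).
Starting from "mltizdhj": after the first operation, "jiqfwaeg"; after the second, "qfwaegji".
(Check on "smiksuurve": → "pjfhprrosb" → "fhprrosbpj" ✓)

qfwaegji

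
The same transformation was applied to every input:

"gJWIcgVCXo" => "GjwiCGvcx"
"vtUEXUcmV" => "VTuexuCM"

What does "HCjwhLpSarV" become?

The transformation: flip the case of every letter, then delete the last character.
"HCjwhLpSarV" → "hcJWHlPsAR".
(Check on "vtUEXUcmV": → "VTuexuCMv" → "VTuexuCM" ✓)

hcJWHlPsAR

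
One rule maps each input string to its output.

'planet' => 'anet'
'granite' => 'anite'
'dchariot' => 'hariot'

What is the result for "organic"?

The transformation: delete the first 2 characters.
On "organic" that produces "ganic".

ganic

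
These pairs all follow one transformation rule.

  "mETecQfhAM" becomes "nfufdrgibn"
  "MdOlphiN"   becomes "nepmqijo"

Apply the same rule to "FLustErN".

In each case the input is transformed by: shift every letter 1 place forward in the alphabet (wrapping around), then convert every letter to lowercase.
Starting from "FLustErN": after the first operation, "GMvtuFsO"; after the second, "gmvtufso".

gmvtufso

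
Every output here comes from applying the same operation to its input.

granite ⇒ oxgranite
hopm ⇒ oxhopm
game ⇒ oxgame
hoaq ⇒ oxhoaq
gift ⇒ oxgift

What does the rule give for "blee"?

oxblee

Rule — prepend "ox".
For "blee" the result is "oxblee".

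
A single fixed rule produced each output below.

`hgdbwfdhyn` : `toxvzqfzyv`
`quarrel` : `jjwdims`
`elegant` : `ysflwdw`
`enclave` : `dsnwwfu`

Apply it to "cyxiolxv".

What's happening: shift every letter 8 places backward in the alphabet (wrapping around), then move the first 3 characters to the end (rotate left by 3).
On "cyxiolxv": the first step gives "uqpagdpn", and the second then gives "agdpnuqp".

agdpnuqp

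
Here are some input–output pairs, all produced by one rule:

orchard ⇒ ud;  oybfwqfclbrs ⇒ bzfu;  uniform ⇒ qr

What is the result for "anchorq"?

qr

In each case the input is transformed by: keep one character in every 3, starting at position 2 (positions 2nd, 5th, 8th, ...), then shift every letter 3 places forward in the alphabet (wrapping around).
So "anchorq" becomes "qr".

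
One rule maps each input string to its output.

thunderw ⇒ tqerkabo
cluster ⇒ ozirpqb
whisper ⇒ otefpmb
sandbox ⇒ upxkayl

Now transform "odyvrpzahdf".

clavsomwxea

In each case the input is transformed by: shift every letter 3 places backward in the alphabet (wrapping around), then move the last character to the front.
"odyvrpzahdf" → "clavsomwxea".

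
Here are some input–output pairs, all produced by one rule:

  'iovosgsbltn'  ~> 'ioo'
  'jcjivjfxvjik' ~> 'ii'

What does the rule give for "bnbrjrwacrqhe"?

Rule — keep only the vowels.
So "bnbrjrwacrqhe" becomes "ae".

ae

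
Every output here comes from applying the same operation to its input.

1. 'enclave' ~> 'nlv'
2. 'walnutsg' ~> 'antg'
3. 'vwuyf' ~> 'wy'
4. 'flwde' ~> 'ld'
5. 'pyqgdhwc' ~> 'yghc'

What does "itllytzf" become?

tltf

What's happening: keep every other character starting from the second (positions 2nd, 4th, 6th, ...).
Applying that to "itllytzf" gives "tltf".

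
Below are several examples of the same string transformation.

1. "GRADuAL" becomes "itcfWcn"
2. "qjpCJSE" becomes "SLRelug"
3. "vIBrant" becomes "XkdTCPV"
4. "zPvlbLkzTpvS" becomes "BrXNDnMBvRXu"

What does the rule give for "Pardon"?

The pattern: shift every letter 2 places forward in the alphabet (wrapping around), then flip the case of every letter.
On "Pardon": the first step gives "Rctfqp", and the second then gives "rCTFQP".
(Check on "qjpCJSE": → "slrELUG" → "SLRelug" ✓)

rCTFQP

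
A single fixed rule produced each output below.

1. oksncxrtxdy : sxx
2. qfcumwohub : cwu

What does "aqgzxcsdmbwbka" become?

In each case the input is transformed by: keep one character in every 3, starting at position 3 (positions 3rd, 6th, 9th, ...).
So "aqgzxcsdmbwbka" becomes "gcmb".

gcmb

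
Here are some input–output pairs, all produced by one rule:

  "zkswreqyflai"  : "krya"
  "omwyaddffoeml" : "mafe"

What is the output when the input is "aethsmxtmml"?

estl

Looking at the pairs, the operation is to keep one character in every 3, starting at position 2 (positions 2nd, 5th, 8th, ...).
So "aethsmxtmml" becomes "estl".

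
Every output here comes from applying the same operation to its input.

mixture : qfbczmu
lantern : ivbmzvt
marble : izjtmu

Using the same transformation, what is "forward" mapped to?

wzeizln

Each output is the input with this applied: shift every letter 8 places forward in the alphabet (wrapping around), then move the first character to the end.
Applying both steps to "forward": "nwzeizl", then "wzeizln".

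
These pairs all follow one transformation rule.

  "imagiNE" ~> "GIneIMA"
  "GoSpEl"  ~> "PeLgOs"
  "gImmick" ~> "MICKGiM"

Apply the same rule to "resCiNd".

cInDRES

Each output is the input with this applied: flip the case of every letter, then move the first 3 characters to the end (rotate left by 3).
Applying that to "resCiNd" gives "cInDRES".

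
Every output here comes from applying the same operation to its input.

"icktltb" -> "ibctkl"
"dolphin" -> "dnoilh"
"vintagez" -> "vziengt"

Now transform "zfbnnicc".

The pattern: take characters alternately from the front and the back (1st, last, 2nd, 2nd-last, ...), then delete the last character.
On "zfbnnicc": the first step gives "zcfcbinn", and the second then gives "zcfcbin".

zcfcbin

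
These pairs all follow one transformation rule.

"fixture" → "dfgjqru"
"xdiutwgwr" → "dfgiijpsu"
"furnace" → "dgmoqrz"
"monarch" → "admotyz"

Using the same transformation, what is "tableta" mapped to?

ffmmnqx

The pattern: shift every letter 12 places forward in the alphabet (wrapping around), then sort the characters into alphabetical order.
"tableta" → "fmnxqfm" → "ffmmnqx".
(Check on "fixture": → "rujfgdq" → "dfgjqru" ✓)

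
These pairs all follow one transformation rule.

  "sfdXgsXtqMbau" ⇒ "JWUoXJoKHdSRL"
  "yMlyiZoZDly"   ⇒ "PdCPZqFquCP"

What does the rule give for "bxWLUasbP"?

Each output is the input with this applied: flip the case of every letter, then shift every letter 9 places backward in the alphabet (wrapping around).
"bxWLUasbP" → "BXwluASBp" → "SOnclRJSg".

SOnclRJSg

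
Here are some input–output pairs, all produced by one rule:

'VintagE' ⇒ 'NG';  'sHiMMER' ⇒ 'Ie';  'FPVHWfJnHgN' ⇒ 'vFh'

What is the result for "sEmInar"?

In each case the input is transformed by: flip the case of every letter, then keep one character in every 3, starting at position 3 (positions 3rd, 6th, 9th, ...).
Starting from "sEmInar": after the first operation, "SeMiNAR"; after the second, "MA".

MA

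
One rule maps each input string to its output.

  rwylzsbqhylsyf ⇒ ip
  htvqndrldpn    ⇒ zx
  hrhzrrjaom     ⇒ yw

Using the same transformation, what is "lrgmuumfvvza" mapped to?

jk

Each output is the input with this applied: shift every letter 10 places forward in the alphabet (wrapping around), then keep only the last 2 characters.
Starting from "lrgmuumfvvza": after the first operation, "vbqweewpffjk"; after the second, "jk".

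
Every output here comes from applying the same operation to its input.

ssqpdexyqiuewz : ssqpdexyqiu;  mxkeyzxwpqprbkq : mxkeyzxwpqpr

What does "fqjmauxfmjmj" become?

Each output is the input with this applied: delete the last 3 characters.
Applying that to "fqjmauxfmjmj" gives "fqjmauxfm".

fqjmauxfm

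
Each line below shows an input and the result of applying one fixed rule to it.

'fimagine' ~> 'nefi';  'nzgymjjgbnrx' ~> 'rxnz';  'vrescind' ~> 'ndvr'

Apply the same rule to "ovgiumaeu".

The pattern: move the first 2 characters to the end (rotate left by 2), then keep only the last 4 characters.
Applying both steps to "ovgiumaeu": "giumaeuov", then "euov".

euov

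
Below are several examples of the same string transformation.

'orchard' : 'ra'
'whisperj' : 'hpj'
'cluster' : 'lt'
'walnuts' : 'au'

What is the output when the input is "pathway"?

aw

Looking at the pairs, the operation is to keep one character in every 3, starting at position 2 (positions 2nd, 5th, 8th, ...).
"pathway" → "aw".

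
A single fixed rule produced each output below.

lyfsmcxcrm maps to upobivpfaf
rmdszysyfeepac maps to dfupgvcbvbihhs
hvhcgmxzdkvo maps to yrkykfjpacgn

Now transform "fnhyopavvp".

ysiqkbrsdy

What's happening: shift every letter 3 places forward in the alphabet (wrapping around), then move the last 2 characters to the front (rotate right by 2).
Working it through for "fnhyopavvp": intermediate "iqkbrsdyys", final "ysiqkbrsdy".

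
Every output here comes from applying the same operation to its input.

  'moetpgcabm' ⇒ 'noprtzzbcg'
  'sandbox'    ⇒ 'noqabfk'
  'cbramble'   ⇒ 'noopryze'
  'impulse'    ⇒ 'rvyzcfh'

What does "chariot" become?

npuvbeg

What's happening: sort the characters into alphabetical order, then shift every letter 13 places forward in the alphabet (wrapping around) — i.e. ROT13.
For "chariot" the result is "npuvbeg".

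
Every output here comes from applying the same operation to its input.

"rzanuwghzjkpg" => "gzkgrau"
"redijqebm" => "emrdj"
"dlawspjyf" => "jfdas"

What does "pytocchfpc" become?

hpptc

In each case the input is transformed by: keep every other character starting from the first (positions 1st, 3rd, 5th, ...), then move the first 3 characters to the end (rotate left by 3).
Working it through for "pytocchfpc": intermediate "ptchp", final "hpptc".
(Check on "dlawspjyf": → "dasjf" → "jfdas" ✓)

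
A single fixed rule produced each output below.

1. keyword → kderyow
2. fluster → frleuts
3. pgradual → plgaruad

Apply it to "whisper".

wrheips

What's happening: take characters alternately from the front and the back (1st, last, 2nd, 2nd-last, ...).
So "whisper" becomes "wrheips".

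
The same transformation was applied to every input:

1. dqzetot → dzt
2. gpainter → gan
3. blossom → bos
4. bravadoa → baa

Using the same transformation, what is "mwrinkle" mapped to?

The transformation: delete the last 2 characters, then keep every other character starting from the first (positions 1st, 3rd, 5th, ...).
So "mwrinkle" becomes "mrn".

mrn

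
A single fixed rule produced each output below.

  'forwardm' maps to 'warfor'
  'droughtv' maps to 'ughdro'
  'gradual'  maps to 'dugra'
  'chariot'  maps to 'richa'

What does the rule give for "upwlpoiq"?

lpoupw

In each case the input is transformed by: delete the last 2 characters, then move the first 3 characters to the end (rotate left by 3).
"upwlpoiq" → "upwlpo" → "lpoupw".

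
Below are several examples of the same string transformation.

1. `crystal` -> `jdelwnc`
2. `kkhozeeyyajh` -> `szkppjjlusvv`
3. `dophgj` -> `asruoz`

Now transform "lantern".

yepcywl

Rule — move the first 2 characters to the end (rotate left by 2), then shift every letter 11 places forward in the alphabet (wrapping around).
On "lantern": the first step gives "nternla", and the second then gives "yepcywl".
(Check on "kkhozeeyyajh": → "hozeeyyajhkk" → "szkppjjlusvv" ✓)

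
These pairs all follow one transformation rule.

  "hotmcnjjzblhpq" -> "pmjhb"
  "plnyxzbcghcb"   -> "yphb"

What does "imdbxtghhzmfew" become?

zigeb

In each case the input is transformed by: keep one character in every 3, starting at position 1 (positions 1st, 4th, 7th, ...), then sort the characters into reverse alphabetical order.
Starting from "imdbxtghhzmfew": after the first operation, "ibgze"; after the second, "zigeb".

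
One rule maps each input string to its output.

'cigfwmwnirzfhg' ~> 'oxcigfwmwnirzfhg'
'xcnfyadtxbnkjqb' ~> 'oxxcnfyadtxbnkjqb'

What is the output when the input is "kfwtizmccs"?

What's happening: prepend "ox".
For "kfwtizmccs" the result is "oxkfwtizmccs".

oxkfwtizmccs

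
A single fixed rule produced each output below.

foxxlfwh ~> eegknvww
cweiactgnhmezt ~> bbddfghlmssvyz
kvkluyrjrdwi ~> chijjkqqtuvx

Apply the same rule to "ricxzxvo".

bhnquwwy

The transformation: shift every letter 1 place backward in the alphabet (wrapping around), then sort the characters into alphabetical order.
For "ricxzxvo", step one produces "qhbwywun"; step two turns that into "bhnquwwy".
(Check on "foxxlfwh": → "enwwkevg" → "eegknvww" ✓)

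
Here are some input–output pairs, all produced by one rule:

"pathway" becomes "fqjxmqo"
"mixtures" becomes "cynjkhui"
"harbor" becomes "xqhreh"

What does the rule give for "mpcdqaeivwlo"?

The transformation: shift every letter 10 places backward in the alphabet (wrapping around).
For "mpcdqaeivwlo" the result is "cfstgquylmbe".

cfstgquylmbe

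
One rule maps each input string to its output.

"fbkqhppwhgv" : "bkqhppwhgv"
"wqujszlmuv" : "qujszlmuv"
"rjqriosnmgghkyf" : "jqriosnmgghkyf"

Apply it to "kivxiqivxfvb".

ivxiqivxfvb

The transformation: delete the first character.
On "kivxiqivxfvb" that produces "ivxiqivxfvb".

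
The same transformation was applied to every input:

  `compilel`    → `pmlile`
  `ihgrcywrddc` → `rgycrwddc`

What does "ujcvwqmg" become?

The pattern: swap each adjacent pair of characters (1↔2, 3↔4, ...), then delete the first 2 characters.
Working it through for "ujcvwqmg": intermediate "juvcqwgm", final "vcqwgm".

vcqwgm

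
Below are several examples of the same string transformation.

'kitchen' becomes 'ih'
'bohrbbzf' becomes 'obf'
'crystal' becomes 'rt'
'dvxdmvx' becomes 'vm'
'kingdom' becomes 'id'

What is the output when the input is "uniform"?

no

Each output is the input with this applied: keep one character in every 3, starting at position 2 (positions 2nd, 5th, 8th, ...).
"uniform" → "no".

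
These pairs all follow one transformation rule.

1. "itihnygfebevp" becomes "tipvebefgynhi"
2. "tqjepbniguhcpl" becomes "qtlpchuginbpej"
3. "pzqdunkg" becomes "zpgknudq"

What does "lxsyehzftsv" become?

In each case the input is transformed by: reverse the string, then move the last 2 characters to the front (rotate right by 2).
Applying both steps to "lxsyehzftsv": "vstfzheysxl", then "xlvstfzheys".

xlvstfzheys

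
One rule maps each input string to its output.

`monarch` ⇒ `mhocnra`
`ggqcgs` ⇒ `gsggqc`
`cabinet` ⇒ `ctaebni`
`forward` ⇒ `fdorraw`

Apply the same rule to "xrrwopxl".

xlrxrpwo

Rule — take characters alternately from the front and the back (1st, last, 2nd, 2nd-last, ...).
Applying that to "xrrwopxl" gives "xlrxrpwo".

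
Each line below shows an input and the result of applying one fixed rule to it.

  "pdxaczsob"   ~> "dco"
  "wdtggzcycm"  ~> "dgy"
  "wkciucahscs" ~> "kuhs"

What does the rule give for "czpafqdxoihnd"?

Looking at the pairs, the operation is to keep one character in every 3, starting at position 2 (positions 2nd, 5th, 8th, ...).
Applying that to "czpafqdxoihnd" gives "zfxh".

zfxh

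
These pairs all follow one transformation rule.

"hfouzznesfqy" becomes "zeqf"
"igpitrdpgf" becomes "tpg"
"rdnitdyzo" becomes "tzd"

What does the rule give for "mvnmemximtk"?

The transformation: keep one character in every 3, starting at position 2 (positions 2nd, 5th, 8th, ...), then move the first character to the end.
"mvnmemximtk" → "veik" → "eikv".

eikv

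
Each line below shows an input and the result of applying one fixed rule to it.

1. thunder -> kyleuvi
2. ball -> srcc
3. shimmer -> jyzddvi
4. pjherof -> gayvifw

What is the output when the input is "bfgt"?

The rule is to shift every letter 9 places backward in the alphabet (wrapping around).
On "bfgt" that produces "swxk".

swxk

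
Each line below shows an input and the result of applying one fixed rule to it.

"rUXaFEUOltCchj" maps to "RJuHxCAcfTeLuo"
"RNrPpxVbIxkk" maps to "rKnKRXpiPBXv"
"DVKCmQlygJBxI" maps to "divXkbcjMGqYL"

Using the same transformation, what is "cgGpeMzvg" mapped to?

Each output is the input with this applied: flip the case of every letter, then take characters alternately from the front and the back (1st, last, 2nd, 2nd-last, ...).
Working it through for "cgGpeMzvg": intermediate "CGgPEmZVG", final "CGGVgZPmE".

CGGVgZPmE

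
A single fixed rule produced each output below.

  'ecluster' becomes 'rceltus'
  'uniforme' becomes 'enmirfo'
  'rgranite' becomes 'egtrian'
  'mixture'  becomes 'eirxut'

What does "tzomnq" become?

Looking at the pairs, the operation is to take characters alternately from the front and the back (1st, last, 2nd, 2nd-last, ...), then delete the first character.
For "tzomnq", step one produces "tqznom"; step two turns that into "qznom".

qznom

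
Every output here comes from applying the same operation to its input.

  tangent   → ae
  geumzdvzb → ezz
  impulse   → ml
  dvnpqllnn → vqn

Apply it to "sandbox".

Rule — keep one character in every 3, starting at position 2 (positions 2nd, 5th, 8th, ...).
"sandbox" → "ab".

ab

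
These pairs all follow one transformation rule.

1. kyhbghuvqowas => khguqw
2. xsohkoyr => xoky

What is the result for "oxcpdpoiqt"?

The transformation: swap each adjacent pair of characters (1↔2, 3↔4, ...), then keep every other character starting from the second (positions 2nd, 4th, 6th, ...).
Applying both steps to "oxcpdpoiqt": "xopcpdiotq", then "ocdoq".

ocdoq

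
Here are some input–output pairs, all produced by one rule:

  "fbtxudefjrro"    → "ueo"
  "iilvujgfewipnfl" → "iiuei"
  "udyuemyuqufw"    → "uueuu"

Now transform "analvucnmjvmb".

aau

Rule — keep only the vowels.
Doing the same to "analvucnmjvmb": "aau".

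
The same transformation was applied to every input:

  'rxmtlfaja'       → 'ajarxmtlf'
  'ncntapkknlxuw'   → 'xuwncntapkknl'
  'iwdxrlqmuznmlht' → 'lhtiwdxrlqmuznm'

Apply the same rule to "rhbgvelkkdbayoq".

yoqrhbgvelkkdba

The rule is to move the last 3 characters to the front (rotate right by 3).
Applying that to "rhbgvelkkdbayoq" gives "yoqrhbgvelkkdba".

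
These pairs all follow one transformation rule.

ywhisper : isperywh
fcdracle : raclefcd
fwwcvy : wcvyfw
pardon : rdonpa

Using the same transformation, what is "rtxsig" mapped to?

xsigrt

The rule is to swap the front and back halves of the string, then move the last character to the front.
For "rtxsig" the result is "xsigrt".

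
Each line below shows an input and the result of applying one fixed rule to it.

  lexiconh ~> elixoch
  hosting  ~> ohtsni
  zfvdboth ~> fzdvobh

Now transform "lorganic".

olgrnac

Looking at the pairs, the operation is to swap each adjacent pair of characters (1↔2, 3↔4, ...), then delete the last character.
"lorganic" → "olgrnaci" → "olgrnac".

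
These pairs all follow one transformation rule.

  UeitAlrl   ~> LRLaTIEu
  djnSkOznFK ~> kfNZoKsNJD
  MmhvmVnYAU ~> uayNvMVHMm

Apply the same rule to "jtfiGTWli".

Looking at the pairs, the operation is to flip the case of every letter, then reverse the string.
For "jtfiGTWli", step one produces "JTFIgtwLI"; step two turns that into "ILwtgIFTJ".

ILwtgIFTJ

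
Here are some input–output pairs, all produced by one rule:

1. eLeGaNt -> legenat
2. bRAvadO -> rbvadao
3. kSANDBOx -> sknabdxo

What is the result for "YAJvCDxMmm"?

In each case the input is transformed by: swap each adjacent pair of characters (1↔2, 3↔4, ...), then convert every letter to lowercase.
Working it through for "YAJvCDxMmm": intermediate "AYvJDCMxmm", final "ayvjdcmxmm".
(Check on "kSANDBOx": → "SkNABDxO" → "sknabdxo" ✓)

ayvjdcmxmm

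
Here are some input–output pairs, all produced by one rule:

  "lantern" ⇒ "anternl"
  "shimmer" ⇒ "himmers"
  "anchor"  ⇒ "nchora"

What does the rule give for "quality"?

Looking at the pairs, the operation is to move the first character to the end.
Doing the same to "quality": "ualityq".

ualityq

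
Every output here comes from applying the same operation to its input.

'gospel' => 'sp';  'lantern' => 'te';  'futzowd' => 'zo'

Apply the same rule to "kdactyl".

ct

The transformation: move the last 2 characters to the front (rotate right by 2), then keep only the last 2 characters.
For "kdactyl" the result is "ct".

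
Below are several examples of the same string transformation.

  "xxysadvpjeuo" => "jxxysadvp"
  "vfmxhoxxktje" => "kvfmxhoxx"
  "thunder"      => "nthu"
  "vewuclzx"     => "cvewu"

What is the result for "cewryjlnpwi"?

ncewryjl

Looking at the pairs, the operation is to delete the last 3 characters, then move the last character to the front.
Starting from "cewryjlnpwi": after the first operation, "cewryjln"; after the second, "ncewryjl".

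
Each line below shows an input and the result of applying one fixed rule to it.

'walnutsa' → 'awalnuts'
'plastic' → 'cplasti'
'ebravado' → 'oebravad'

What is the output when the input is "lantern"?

What's happening: move the last character to the front.
On "lantern" that produces "nlanter".

nlanter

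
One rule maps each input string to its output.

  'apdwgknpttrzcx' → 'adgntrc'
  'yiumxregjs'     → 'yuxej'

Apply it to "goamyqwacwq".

gaywcq

The pattern: keep every other character starting from the first (positions 1st, 3rd, 5th, ...).
On "goamyqwacwq" that produces "gaywcq".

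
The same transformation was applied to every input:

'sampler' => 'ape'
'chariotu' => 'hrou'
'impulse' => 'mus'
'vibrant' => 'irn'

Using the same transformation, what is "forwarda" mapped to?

owra

Rule — keep every other character starting from the second (positions 2nd, 4th, 6th, ...).
For "forwarda" the result is "owra".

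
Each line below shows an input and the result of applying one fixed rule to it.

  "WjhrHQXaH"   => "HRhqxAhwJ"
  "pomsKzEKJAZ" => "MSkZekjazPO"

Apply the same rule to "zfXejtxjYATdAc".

xEJTXJyatDaCZF

What's happening: flip the case of every letter, then move the first 2 characters to the end (rotate left by 2).
On "zfXejtxjYATdAc": the first step gives "ZFxEJTXJyatDaC", and the second then gives "xEJTXJyatDaCZF".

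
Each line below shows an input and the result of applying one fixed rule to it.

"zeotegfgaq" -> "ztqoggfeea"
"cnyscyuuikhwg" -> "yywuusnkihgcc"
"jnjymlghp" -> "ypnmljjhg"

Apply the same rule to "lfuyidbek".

Looking at the pairs, the operation is to sort the characters into reverse alphabetical order.
So "lfuyidbek" becomes "yulkifedb".

yulkifedb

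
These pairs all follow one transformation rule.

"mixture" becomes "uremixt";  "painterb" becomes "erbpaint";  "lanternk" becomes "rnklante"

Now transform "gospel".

pelgos

Looking at the pairs, the operation is to move the last 3 characters to the front (rotate right by 3).
Doing the same to "gospel": "pelgos".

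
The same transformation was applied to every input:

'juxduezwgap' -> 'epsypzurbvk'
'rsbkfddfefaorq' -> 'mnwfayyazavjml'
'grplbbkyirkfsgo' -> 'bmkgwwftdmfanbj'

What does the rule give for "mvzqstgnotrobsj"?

Each output is the input with this applied: shift every letter 5 places backward in the alphabet (wrapping around).
Doing the same to "mvzqstgnotrobsj": "hqulnobijomjwne".

hqulnobijomjwne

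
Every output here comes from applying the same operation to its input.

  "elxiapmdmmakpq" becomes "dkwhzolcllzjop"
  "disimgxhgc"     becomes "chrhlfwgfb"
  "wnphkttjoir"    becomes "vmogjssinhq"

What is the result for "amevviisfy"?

zlduuhhrex

The pattern: shift every letter 1 place backward in the alphabet (wrapping around).
On "amevviisfy" that produces "zlduuhhrex".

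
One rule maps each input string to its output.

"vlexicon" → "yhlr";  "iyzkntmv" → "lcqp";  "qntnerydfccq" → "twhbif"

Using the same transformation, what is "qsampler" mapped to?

tdsh

The transformation: keep every other character starting from the first (positions 1st, 3rd, 5th, ...), then shift every letter 3 places forward in the alphabet (wrapping around).
For "qsampler", step one produces "qape"; step two turns that into "tdsh".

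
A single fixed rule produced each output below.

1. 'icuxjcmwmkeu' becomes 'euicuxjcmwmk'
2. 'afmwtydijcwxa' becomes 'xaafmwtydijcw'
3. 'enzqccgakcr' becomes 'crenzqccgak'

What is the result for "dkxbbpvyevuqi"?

What's happening: move the last 2 characters to the front (rotate right by 2).
So "dkxbbpvyevuqi" becomes "qidkxbbpvyevu".

qidkxbbpvyevu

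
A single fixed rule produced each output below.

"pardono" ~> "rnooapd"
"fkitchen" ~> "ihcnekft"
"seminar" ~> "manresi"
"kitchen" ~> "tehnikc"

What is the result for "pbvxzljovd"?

Rule — swap each adjacent pair of characters (1↔2, 3↔4, ...), then move the first 3 characters to the end (rotate left by 3).
Applying both steps to "pbvxzljovd": "bpxvlzojdv", then "vlzojdvbpx".

vlzojdvbpx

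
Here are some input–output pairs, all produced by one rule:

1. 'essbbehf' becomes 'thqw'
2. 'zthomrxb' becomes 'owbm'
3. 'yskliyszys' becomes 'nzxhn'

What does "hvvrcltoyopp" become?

Rule — keep every other character starting from the first (positions 1st, 3rd, 5th, ...), then shift every letter 11 places backward in the alphabet (wrapping around).
Doing the same to "hvvrcltoyopp": "wkrine".

wkrine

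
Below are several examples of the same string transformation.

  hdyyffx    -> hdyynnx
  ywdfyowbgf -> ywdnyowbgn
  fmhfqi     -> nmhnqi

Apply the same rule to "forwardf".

In each case the input is transformed by: replace every "f" with "n".
On "forwardf" that produces "norwardn".

norwardn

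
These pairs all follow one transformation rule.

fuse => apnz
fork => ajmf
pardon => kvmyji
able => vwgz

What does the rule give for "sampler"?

In each case the input is transformed by: shift every letter 5 places backward in the alphabet (wrapping around).
On "sampler" that produces "nvhkgzm".

nvhkgzm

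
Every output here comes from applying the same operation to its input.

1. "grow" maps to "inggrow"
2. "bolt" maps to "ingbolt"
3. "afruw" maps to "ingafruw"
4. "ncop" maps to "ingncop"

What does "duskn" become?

Looking at the pairs, the operation is to prepend "ing".
For "duskn" the result is "ingduskn".

ingduskn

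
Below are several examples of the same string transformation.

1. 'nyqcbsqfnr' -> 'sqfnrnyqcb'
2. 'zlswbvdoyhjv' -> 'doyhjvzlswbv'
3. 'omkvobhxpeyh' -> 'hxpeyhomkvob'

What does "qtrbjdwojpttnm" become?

ojpttnmqtrbjdw

The rule is to swap the front and back halves of the string.
Doing the same to "qtrbjdwojpttnm": "ojpttnmqtrbjdw".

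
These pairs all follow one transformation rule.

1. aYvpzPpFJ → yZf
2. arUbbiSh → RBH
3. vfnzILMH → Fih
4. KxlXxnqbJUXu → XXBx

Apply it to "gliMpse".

In each case the input is transformed by: flip the case of every letter, then keep one character in every 3, starting at position 2 (positions 2nd, 5th, 8th, ...).
For "gliMpse", step one produces "GLImPSE"; step two turns that into "LP".

LP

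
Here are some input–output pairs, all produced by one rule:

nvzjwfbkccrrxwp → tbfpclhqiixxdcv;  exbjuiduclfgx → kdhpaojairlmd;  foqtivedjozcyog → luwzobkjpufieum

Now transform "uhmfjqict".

The transformation: shift every letter 6 places forward in the alphabet (wrapping around).
So "uhmfjqict" becomes "anslpwoiz".

anslpwoiz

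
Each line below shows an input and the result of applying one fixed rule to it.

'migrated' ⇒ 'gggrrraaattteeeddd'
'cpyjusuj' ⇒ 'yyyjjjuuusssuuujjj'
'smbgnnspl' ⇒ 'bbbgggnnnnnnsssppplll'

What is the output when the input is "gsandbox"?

The pattern: delete the first 2 characters, then repeat every character 3 times.
"gsandbox" → "andbox" → "aaannndddbbboooxxx".
(Check on "migrated": → "grated" → "gggrrraaattteeeddd" ✓)

aaannndddbbboooxxx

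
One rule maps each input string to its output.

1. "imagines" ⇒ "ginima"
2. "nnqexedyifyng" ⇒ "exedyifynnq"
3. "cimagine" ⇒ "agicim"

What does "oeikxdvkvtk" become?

kxdvkvoei

In each case the input is transformed by: delete the last 2 characters, then move the first 3 characters to the end (rotate left by 3).
"oeikxdvkvtk" → "oeikxdvkv" → "kxdvkvoei".
(Check on "imagines": → "imagin" → "ginima" ✓)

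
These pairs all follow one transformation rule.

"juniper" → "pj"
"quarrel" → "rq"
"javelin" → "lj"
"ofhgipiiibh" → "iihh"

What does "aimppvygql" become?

pga

The rule is to move the first 3 characters to the end (rotate left by 3), then keep one character in every 3, starting at position 2 (positions 2nd, 5th, 8th, ...).
For "aimppvygql", step one produces "ppvygqlaim"; step two turns that into "pga".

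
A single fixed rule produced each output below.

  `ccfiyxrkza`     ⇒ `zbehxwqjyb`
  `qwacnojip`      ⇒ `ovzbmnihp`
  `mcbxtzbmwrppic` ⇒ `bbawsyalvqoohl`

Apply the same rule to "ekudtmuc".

bjtcsltd

What's happening: swap the first and last characters, then shift every letter 1 place backward in the alphabet (wrapping around).
Applying both steps to "ekudtmuc": "ckudtmue", then "bjtcsltd".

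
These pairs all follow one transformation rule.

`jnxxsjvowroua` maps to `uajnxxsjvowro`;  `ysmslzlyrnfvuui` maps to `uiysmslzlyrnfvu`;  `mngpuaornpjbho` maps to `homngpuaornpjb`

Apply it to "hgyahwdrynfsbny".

nyhgyahwdrynfsb

Each output is the input with this applied: move the last 2 characters to the front (rotate right by 2).
Applying that to "hgyahwdrynfsbny" gives "nyhgyahwdrynfsb".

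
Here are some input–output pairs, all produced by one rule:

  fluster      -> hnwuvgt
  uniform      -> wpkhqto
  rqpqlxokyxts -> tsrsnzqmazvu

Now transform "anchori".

The pattern: shift every letter 2 places forward in the alphabet (wrapping around).
So "anchori" becomes "cpejqtk".

cpejqtk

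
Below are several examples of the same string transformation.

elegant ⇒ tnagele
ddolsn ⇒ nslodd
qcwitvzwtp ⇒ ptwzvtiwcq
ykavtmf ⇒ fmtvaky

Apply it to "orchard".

The transformation: reverse the string.
For "orchard" the result is "drahcro".

drahcro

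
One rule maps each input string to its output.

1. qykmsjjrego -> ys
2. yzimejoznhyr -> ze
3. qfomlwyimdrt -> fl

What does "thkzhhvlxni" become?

hh

Rule — keep one character in every 3, starting at position 2 (positions 2nd, 5th, 8th, ...), then delete the last 2 characters.
Starting from "thkzhhvlxni": after the first operation, "hhli"; after the second, "hh".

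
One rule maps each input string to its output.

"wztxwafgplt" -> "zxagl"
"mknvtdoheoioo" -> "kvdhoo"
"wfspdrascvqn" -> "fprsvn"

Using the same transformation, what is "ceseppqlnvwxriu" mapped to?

eeplvxi

The pattern: keep every other character starting from the second (positions 2nd, 4th, 6th, ...).
"ceseppqlnvwxriu" → "eeplvxi".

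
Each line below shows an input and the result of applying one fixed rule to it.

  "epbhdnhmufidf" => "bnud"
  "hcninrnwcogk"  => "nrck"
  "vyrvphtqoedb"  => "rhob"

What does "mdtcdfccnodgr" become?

In each case the input is transformed by: keep one character in every 3, starting at position 3 (positions 3rd, 6th, 9th, ...).
"mdtcdfccnodgr" → "tfng".

tfng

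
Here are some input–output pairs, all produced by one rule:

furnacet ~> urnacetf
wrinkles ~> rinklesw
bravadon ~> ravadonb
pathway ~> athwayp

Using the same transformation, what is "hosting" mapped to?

ostingh

The transformation: move the first character to the end.
"hosting" → "ostingh".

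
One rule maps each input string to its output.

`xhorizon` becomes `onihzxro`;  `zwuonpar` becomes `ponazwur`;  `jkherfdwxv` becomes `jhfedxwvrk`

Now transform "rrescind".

Rule — sort the characters into reverse alphabetical order, then swap the front and back halves of the string.
For "rrescind", step one produces "srrniedc"; step two turns that into "iedcsrrn".

iedcsrrn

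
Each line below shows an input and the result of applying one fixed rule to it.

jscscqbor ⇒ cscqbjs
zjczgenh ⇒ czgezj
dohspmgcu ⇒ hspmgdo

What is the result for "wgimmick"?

The rule is to delete the last 2 characters, then move the first 2 characters to the end (rotate left by 2).
Applying both steps to "wgimmick": "wgimmi", then "immiwg".

immiwg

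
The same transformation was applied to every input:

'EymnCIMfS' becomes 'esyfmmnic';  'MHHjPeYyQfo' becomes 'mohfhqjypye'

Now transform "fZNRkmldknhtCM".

fmzcntrhknmkld

The pattern: take characters alternately from the front and the back (1st, last, 2nd, 2nd-last, ...), then convert every letter to lowercase.
For "fZNRkmldknhtCM", step one produces "fMZCNtRhknmkld"; step two turns that into "fmzcntrhknmkld".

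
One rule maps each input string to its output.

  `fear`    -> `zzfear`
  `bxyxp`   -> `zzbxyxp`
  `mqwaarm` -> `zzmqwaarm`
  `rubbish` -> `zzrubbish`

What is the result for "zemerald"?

The transformation: prepend "zz".
Applying that to "zemerald" gives "zzzemerald".

zzzemerald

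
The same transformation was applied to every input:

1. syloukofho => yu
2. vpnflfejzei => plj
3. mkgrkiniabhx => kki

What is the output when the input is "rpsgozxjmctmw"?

poj

What's happening: delete the last 3 characters, then keep one character in every 3, starting at position 2 (positions 2nd, 5th, 8th, ...).
On "rpsgozxjmctmw": the first step gives "rpsgozxjmc", and the second then gives "poj".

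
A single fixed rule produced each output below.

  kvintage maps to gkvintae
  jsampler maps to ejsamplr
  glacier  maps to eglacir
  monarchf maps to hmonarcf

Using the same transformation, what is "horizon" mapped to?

The transformation: move the last character to the front, then swap the first and last characters.
Starting from "horizon": after the first operation, "nhorizo"; after the second, "ohorizn".

ohorizn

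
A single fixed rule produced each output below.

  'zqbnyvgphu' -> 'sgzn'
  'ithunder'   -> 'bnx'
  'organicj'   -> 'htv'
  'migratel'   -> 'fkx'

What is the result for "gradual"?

zwe

Looking at the pairs, the operation is to keep one character in every 3, starting at position 1 (positions 1st, 4th, 7th, ...), then shift every letter 7 places backward in the alphabet (wrapping around).
For "gradual", step one produces "gdl"; step two turns that into "zwe".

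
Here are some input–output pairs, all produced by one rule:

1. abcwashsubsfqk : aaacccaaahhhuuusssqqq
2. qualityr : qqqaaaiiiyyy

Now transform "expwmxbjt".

The pattern: keep every other character starting from the first (positions 1st, 3rd, 5th, ...), then repeat every character 3 times.
"expwmxbjt" → "epmbt" → "eeepppmmmbbbttt".

eeepppmmmbbbttt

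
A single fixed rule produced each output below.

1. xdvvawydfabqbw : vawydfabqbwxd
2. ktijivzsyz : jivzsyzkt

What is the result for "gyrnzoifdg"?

nzoifdggy

The pattern: move the first 3 characters to the end (rotate left by 3), then delete the last character.
On "gyrnzoifdg": the first step gives "nzoifdggyr", and the second then gives "nzoifdggy".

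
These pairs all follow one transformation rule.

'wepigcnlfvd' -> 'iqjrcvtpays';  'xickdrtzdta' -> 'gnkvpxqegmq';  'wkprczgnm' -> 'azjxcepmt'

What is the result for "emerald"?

yqrzren

In each case the input is transformed by: move the last 2 characters to the front (rotate right by 2), then shift every letter 13 places forward in the alphabet (wrapping around) — i.e. ROT13.
On "emerald": the first step gives "ldemera", and the second then gives "yqrzren".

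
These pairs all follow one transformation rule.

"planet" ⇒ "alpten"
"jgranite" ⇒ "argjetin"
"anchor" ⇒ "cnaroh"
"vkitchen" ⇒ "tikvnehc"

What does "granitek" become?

The transformation: reverse the string, then swap the front and back halves of the string.
On "granitek": the first step gives "ketinarg", and the second then gives "nargketi".

nargketi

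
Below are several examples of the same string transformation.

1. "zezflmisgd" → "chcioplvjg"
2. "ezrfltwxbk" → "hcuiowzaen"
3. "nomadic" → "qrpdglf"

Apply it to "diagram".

gldjudp

The pattern: shift every letter 3 places forward in the alphabet (wrapping around).
So "diagram" becomes "gldjudp".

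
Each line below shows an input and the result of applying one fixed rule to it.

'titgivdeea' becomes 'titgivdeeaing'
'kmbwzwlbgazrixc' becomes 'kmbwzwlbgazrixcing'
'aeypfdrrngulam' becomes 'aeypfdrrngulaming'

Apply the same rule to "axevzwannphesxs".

axevzwannphesxsing

Each output is the input with this applied: append "ing".
So "axevzwannphesxs" becomes "axevzwannphesxsing".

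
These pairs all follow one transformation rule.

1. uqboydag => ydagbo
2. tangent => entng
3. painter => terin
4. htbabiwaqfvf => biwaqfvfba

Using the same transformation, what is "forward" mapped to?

ardrw

The pattern: delete the first 2 characters, then move the first 2 characters to the end (rotate left by 2).
Applying both steps to "forward": "rward", then "ardrw".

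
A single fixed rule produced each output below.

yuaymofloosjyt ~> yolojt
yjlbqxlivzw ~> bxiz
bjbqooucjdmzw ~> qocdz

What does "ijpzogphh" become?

zgh

Looking at the pairs, the operation is to keep every other character starting from the second (positions 2nd, 4th, 6th, ...), then delete the first character.
Applying that to "ijpzogphh" gives "zgh".
(Check on "yuaymofloosjyt": → "uyolojt" → "yolojt" ✓)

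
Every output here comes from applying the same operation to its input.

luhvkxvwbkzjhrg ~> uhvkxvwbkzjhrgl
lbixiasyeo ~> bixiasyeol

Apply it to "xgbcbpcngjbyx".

Looking at the pairs, the operation is to move the first character to the end.
On "xgbcbpcngjbyx" that produces "gbcbpcngjbyxx".

gbcbpcngjbyxx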